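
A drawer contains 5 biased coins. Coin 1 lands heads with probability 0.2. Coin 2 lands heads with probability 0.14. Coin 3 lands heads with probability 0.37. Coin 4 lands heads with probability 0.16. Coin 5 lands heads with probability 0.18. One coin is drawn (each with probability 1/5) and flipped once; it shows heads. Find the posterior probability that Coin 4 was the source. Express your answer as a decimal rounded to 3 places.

P(heads|C1) = 0.2; P(heads|C2) = 0.14; P(heads|C3) = 0.37; P(heads|C4) = 0.16; P(heads|C5) = 0.18.
Prior × likelihood for each source: 0.2·0.2=0.04000, 0.2·0.14=0.02800, 0.2·0.37=0.07400, 0.2·0.16=0.03200, 0.2·0.18=0.03600. Summing gives P(heads) = 0.21000.
P(Coin 4 | heads) = 0.03200 / 0.21000 = 0.152.

Posterior probability ≈ 0.152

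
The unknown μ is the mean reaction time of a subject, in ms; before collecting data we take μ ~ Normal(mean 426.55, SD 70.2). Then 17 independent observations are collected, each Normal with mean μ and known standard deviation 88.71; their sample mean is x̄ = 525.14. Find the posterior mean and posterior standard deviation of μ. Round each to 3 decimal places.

Posterior mean ≈ 516.674; posterior SD ≈ 20.571

Prior precision 1/τ₀² = 1/70.2² = 0.00020292; data precision n/σ² = 17/88.71² = 0.00216025.
Posterior precision = 0.00020292 + 0.00216025 = 0.00236317, giving posterior SD = 1/√0.00236317 = 20.571.
Posterior mean = (0.00020292·426.55 + 0.00216025·525.14) / 0.00236317 = 516.674.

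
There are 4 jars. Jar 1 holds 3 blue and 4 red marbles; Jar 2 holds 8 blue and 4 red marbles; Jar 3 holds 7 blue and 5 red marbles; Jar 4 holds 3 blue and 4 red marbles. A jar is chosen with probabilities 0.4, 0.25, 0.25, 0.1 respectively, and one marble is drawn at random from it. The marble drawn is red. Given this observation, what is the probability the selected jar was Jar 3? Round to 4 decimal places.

Posterior probability ≈ 0.2201

P(red|Jar 1) = 0.5714; P(red|Jar 2) = 0.3333; P(red|Jar 3) = 0.4167; P(red|Jar 4) = 0.5714.
Prior × likelihood for each source: 0.4·0.5714=0.2286, 0.25·0.3333=0.08333, 0.25·0.4167=0.1042, 0.1·0.5714=0.05714. Summing gives P(red) = 0.47321.
P(Jar 3 | red) = 0.1042 / 0.47321 = 0.2201.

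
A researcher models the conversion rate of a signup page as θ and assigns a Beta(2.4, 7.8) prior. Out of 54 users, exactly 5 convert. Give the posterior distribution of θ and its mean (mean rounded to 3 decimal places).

The binomial likelihood is conjugate to the Beta prior: with 5 successes and 49 failures, the posterior is Beta(2.4+5, 7.8+49) = Beta(7.4, 56.8).
Posterior mean = α/(α+β) = 7.4/64.2 = 0.115.

Posterior: Beta(7.4, 56.8); mean ≈ 0.115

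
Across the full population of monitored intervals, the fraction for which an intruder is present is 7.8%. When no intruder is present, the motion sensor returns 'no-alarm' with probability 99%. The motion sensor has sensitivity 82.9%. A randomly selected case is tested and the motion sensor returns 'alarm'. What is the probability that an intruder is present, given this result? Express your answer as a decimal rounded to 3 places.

Write H for 'an intruder is present'. Prior odds H:¬H = 0.078/0.922 = 0.084599. For the 'alarm' outcome, the likelihood ratio is 0.829/0.01 = 82.900.
Posterior odds = 0.084599 × 82.900 = 7.0132, so P(H|E) = 7.0132/(1+7.0132) = 0.875.

P(H | E) ≈ 0.875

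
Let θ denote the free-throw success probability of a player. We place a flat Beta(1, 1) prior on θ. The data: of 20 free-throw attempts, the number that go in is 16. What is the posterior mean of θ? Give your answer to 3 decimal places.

Posterior mean ≈ 0.773

Observing 16 successes and 4 failures updates Beta(1, 1) by adding the success and failure counts to the two shape parameters: α = 1+16 = 17, β = 1+4 = 5.
E[θ | data] = 17/(17+5) = 0.773.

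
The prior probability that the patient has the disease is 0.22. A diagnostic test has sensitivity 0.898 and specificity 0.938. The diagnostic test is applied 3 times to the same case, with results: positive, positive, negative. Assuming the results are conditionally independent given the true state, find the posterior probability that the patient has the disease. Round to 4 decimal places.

Posterior P(H) ≈ 0.8655

With H the event that the patient has the disease, the joint likelihood of the observed sequence is P(data|H) = 0.898·0.898·0.102 = 0.082253 and P(data|¬H) = 0.062·0.062·0.938 = 0.0036057.
Bayes: P(H|data) = 0.22·0.082253 / (0.22·0.082253 + 0.78·0.0036057) = 0.018096/0.020908 = 0.8655.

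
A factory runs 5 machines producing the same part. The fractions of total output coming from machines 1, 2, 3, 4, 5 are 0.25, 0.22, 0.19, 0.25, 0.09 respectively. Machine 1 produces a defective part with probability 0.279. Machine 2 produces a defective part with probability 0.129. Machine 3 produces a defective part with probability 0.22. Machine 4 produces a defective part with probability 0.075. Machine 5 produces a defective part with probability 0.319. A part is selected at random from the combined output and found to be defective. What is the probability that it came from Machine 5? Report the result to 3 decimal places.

Posterior probability ≈ 0.153

Tabulate prior·likelihood by source: [1] prior 0.25, lik 0.279, product 0.06975; [2] prior 0.22, lik 0.129, product 0.02838; [3] prior 0.19, lik 0.22, product 0.04180; [4] prior 0.25, lik 0.075, product 0.01875; [5] prior 0.09, lik 0.319, product 0.02871.
Normalizing constant = 0.18739; the posterior for Machine 5 is its product over the sum, 0.02871/0.18739 = 0.153.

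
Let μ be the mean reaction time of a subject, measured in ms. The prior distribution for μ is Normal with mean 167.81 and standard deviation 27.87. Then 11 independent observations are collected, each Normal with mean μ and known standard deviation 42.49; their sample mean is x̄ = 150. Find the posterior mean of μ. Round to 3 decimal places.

Prior precision 1/τ₀² = 1/27.87² = 0.00128744; data precision n/σ² = 11/42.49² = 0.00609283.
Posterior precision = 0.00128744 + 0.00609283 = 0.00738027.
Posterior mean = (0.00128744·167.81 + 0.00609283·150) / 0.00738027 = 153.107.

Posterior mean ≈ 153.107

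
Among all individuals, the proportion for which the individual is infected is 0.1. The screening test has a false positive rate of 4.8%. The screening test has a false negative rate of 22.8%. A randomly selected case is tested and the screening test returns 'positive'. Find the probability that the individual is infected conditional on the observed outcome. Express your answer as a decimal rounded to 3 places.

Let H be the event that the individual is infected. P(H) = 0.1, so P(¬H) = 0.9. With E the 'positive' result, P(E|H) = 0.772 and P(E|¬H) = 0.048.
P(E) = 0.772·0.1 + 0.048·0.9 = 0.077200 + 0.043200 = 0.12040.
By Bayes' theorem, P(H|E) = 0.077200 / 0.12040 = 0.641.

P(H | E) ≈ 0.641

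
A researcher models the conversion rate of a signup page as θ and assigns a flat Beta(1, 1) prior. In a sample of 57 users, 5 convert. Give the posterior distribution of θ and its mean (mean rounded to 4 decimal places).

Posterior: Beta(6, 53); mean ≈ 0.1017

Observing 5 successes and 52 failures updates Beta(1, 1) by adding the success and failure counts to the two shape parameters: α = 1+5 = 6, β = 1+52 = 53.
Posterior mean = α/(α+β) = 6/59 = 0.1017.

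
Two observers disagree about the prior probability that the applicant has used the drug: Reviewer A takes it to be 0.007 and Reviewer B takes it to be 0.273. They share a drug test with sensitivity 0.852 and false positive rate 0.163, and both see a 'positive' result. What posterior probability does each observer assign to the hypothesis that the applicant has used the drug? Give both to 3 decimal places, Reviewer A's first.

Reviewer A: 0.036; Reviewer B: 0.662

P('+'|H) = 0.852, P('+'|¬H) = 0.163.
Reviewer A: numerator 0.852·0.007 = 0.0059640; evidence = 0.0059640+0.163·0.993 = 0.16782; posterior = 0.036.
Reviewer B: numerator 0.852·0.273 = 0.23260; evidence = 0.23260+0.163·0.727 = 0.35110; posterior = 0.662.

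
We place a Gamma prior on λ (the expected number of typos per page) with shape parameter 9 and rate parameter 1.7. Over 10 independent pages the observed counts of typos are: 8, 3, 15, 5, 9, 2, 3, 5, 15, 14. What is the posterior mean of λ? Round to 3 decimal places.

Posterior mean ≈ 7.521

Total count ∑xᵢ = 79 over n = 10 pages.
Gamma is conjugate to the Poisson likelihood: posterior is Gamma(shape = 9+79 = 88, rate = 1.7+10 = 11.7).
Posterior mean = shape/rate = 88/11.7 = 7.521.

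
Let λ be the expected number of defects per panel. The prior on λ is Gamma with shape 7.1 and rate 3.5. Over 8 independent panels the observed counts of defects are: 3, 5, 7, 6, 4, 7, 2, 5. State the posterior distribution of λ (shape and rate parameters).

Total count ∑xᵢ = 39 over n = 8 panels.
Gamma is conjugate to the Poisson likelihood: posterior is Gamma(shape = 7.1+39 = 46.1, rate = 3.5+8 = 11.5).

Posterior: Gamma(shape=46.1, rate=11.5)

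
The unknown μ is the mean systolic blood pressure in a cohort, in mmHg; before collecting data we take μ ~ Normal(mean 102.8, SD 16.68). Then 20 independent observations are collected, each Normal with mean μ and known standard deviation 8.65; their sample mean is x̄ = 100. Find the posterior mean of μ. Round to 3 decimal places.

With known σ, the Normal prior is conjugate. Weight on the data is w = (n/σ²)/(n/σ² + 1/τ₀²) = 0.267299/(0.267299+0.00359425) = 0.98673.
Posterior mean = w·x̄ + (1−w)·μ₀ = 0.98673·100 + 0.013268·102.8 = 100.037.

Posterior mean ≈ 100.037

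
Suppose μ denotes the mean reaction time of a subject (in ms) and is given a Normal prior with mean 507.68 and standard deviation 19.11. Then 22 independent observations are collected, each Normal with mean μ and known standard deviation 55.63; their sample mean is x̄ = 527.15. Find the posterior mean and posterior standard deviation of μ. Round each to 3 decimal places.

With known σ, the Normal prior is conjugate. Weight on the data is w = (n/σ²)/(n/σ² + 1/τ₀²) = 0.00710894/(0.00710894+0.00273828) = 0.72192.
Posterior mean = w·x̄ + (1−w)·μ₀ = 0.72192·527.15 + 0.27808·507.68 = 521.736. Posterior variance = 1/(0.00710894+0.00273828) = 101.552, so SD = 10.077.

Posterior mean ≈ 521.736; posterior SD ≈ 10.077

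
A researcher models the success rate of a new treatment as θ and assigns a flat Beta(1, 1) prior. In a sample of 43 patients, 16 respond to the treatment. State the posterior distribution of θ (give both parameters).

Posterior: Beta(17, 28)

Observing 16 successes and 27 failures updates Beta(1, 1) by adding the success and failure counts to the two shape parameters: α = 1+16 = 17, β = 1+27 = 28.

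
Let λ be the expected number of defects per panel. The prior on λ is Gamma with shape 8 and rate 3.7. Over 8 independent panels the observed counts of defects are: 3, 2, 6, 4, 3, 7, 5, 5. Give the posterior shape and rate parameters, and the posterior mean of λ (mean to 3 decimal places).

Posterior: Gamma(shape=43, rate=11.7); mean ≈ 3.675

The Poisson likelihood adds the total count to the shape and the number of exposure periods to the rate. Here ∑xᵢ = 35 and n = 8, so shape 8→43 and rate 3.7→11.7.
Posterior mean = shape/rate = 43/11.7 = 3.675.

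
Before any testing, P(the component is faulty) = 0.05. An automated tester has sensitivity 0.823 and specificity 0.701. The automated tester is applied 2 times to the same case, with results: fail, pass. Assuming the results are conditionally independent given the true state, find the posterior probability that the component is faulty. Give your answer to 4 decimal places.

Posterior P(H) ≈ 0.0353

Let H be the event that the component is faulty; start with P(H) = 0.05. P('fail'|H) = 0.823, P('fail'|¬H) = 0.299.
Update on result 1 ('fail'): P(H) ← 0.823·0.0500 / (0.823·0.0500 + 0.299·0.9500) = 0.041150/0.32520 = 0.1265.
Update on result 2 ('pass'): P(H) ← 0.177·0.1265 / (0.177·0.1265 + 0.701·0.8735) = 0.022397/0.63469 = 0.0353.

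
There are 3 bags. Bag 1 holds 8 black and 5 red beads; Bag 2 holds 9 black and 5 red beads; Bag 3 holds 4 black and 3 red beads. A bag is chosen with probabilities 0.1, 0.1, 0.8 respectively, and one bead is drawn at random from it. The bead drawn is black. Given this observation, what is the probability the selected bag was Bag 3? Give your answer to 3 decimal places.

Posterior probability ≈ 0.784

Tabulate prior·likelihood by source: [1] prior 0.1, lik 0.6154, product 0.06154; [2] prior 0.1, lik 0.6429, product 0.06429; [3] prior 0.8, lik 0.5714, product 0.4571.
Normalizing constant = 0.58297; the posterior for Bag 3 is its product over the sum, 0.4571/0.58297 = 0.784.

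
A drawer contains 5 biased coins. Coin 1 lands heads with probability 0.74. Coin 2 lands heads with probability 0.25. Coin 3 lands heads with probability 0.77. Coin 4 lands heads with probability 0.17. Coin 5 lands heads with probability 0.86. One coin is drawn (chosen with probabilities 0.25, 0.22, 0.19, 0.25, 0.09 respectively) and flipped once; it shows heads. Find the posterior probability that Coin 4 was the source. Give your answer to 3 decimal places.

Tabulate prior·likelihood by source: [1] prior 0.25, lik 0.74, product 0.1850; [2] prior 0.22, lik 0.25, product 0.05500; [3] prior 0.19, lik 0.77, product 0.1463; [4] prior 0.25, lik 0.17, product 0.04250; [5] prior 0.09, lik 0.86, product 0.07740.
Normalizing constant = 0.50620; the posterior for Coin 4 is its product over the sum, 0.04250/0.50620 = 0.084.

Posterior probability ≈ 0.084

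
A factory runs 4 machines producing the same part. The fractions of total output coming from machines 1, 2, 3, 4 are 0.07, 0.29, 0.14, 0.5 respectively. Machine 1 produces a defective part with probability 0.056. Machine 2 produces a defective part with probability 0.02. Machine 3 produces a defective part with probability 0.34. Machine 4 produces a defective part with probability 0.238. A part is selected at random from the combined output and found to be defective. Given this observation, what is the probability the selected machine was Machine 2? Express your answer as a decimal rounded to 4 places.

Posterior probability ≈ 0.0329

Tabulate prior·likelihood by source: [1] prior 0.07, lik 0.056, product 0.003920; [2] prior 0.29, lik 0.02, product 0.005800; [3] prior 0.14, lik 0.34, product 0.04760; [4] prior 0.5, lik 0.238, product 0.1190.
Normalizing constant = 0.17632; the posterior for Machine 2 is its product over the sum, 0.005800/0.17632 = 0.0329.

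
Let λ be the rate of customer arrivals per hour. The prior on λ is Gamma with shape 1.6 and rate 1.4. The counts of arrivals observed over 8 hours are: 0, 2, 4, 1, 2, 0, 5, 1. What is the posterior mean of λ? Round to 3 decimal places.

Posterior mean ≈ 1.766

Total count ∑xᵢ = 15 over n = 8 hours.
Gamma is conjugate to the Poisson likelihood: posterior is Gamma(shape = 1.6+15 = 16.6, rate = 1.4+8 = 9.4).
E[λ | data] = 16.6/9.4 = 1.766.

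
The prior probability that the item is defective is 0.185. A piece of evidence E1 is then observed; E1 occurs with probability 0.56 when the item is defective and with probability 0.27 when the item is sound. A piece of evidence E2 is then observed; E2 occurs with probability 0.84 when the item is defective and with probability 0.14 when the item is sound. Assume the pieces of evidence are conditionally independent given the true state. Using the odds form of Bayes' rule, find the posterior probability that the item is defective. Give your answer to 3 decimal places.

Prior odds = 0.185/(1−0.185) = 0.22699.
Likelihood ratio for E1 = 0.56/0.27 = 2.0741.
Likelihood ratio for E2 = 0.84/0.14 = 6.0000.
Posterior odds = prior odds × LR₁ × LR₂ = 2.8248.
Posterior probability = odds/(1+odds) = 2.8248/3.8248 = 0.739.

Posterior probability ≈ 0.739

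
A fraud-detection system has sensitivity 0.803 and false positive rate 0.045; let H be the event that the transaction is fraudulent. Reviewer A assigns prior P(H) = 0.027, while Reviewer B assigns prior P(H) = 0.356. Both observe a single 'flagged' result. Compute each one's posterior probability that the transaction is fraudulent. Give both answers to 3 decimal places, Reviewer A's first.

P('+'|H) = 0.803, P('+'|¬H) = 0.045.
Reviewer A: numerator 0.803·0.027 = 0.021681; evidence = 0.021681+0.045·0.973 = 0.065466; posterior = 0.331.
Reviewer B: numerator 0.803·0.356 = 0.28587; evidence = 0.28587+0.045·0.644 = 0.31485; posterior = 0.908.

Reviewer A: 0.331; Reviewer B: 0.908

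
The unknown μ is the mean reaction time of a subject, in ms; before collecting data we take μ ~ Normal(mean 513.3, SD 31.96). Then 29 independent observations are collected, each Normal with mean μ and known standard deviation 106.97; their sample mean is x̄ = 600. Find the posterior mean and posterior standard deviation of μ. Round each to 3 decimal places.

With known σ, the Normal prior is conjugate. Weight on the data is w = (n/σ²)/(n/σ² + 1/τ₀²) = 0.00253439/(0.00253439+0.00097901) = 0.72135.
Posterior mean = w·x̄ + (1−w)·μ₀ = 0.72135·600 + 0.27865·513.3 = 575.841. Posterior variance = 1/(0.00253439+0.00097901) = 284.624, so SD = 16.871.

Posterior mean ≈ 575.841; posterior SD ≈ 16.871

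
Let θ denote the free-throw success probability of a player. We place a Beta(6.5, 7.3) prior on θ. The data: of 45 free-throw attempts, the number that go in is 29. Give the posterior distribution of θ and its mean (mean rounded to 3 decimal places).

The binomial likelihood is conjugate to the Beta prior: with 29 successes and 16 failures, the posterior is Beta(6.5+29, 7.3+16) = Beta(35.5, 23.3).
E[θ | data] = 35.5/(35.5+23.3) = 0.604.

Posterior: Beta(35.5, 23.3); mean ≈ 0.604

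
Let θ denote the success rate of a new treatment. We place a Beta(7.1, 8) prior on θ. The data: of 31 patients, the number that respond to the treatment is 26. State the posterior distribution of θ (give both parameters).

Observing 26 successes and 5 failures updates Beta(7.1, 8) by adding the success and failure counts to the two shape parameters: α = 7.1+26 = 33.1, β = 8+5 = 13.

Posterior: Beta(33.1, 13)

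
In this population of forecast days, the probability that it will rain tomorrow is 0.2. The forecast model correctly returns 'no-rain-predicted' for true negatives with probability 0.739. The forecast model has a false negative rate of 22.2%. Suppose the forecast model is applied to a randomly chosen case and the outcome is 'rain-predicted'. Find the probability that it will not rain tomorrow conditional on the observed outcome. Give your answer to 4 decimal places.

P(¬H | E) ≈ 0.5730

Write H for 'it will rain tomorrow'. Prior odds H:¬H = 0.2/0.8 = 0.25000. For the 'rain-predicted' outcome, the likelihood ratio is 0.778/0.261 = 2.9808.
Posterior odds = 0.25000 × 2.9808 = 0.74521, so P(H|E) = 0.74521/(1+0.74521) = 0.4270. Then P(¬H|E) = 1 − 0.4270 = 0.5730.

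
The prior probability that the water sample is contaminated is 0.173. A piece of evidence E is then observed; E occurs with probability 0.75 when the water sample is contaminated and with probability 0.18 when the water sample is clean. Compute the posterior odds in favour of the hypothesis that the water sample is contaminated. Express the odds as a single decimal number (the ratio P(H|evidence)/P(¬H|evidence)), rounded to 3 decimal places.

Prior odds = 0.173/(1−0.173) = 0.20919. In log-odds, ln(0.20919) = -1.5645.
Add log likelihood ratio: ln(4.1667) = 1.4271.
Posterior log-odds = -0.13740, so posterior odds = exp(-0.13740) = 0.87162.

Posterior odds ≈ 0.872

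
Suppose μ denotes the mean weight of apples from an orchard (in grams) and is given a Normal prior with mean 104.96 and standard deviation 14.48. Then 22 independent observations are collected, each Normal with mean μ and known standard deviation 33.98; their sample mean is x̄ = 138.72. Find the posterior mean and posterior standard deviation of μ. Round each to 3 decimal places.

Prior precision 1/τ₀² = 1/14.48² = 0.00476939; data precision n/σ² = 22/33.98² = 0.0190536.
Posterior precision = 0.00476939 + 0.0190536 = 0.0238229, giving posterior SD = 1/√0.0238229 = 6.479.
Posterior mean = (0.00476939·104.96 + 0.0190536·138.72) / 0.0238229 = 131.961.

Posterior mean ≈ 131.961; posterior SD ≈ 6.479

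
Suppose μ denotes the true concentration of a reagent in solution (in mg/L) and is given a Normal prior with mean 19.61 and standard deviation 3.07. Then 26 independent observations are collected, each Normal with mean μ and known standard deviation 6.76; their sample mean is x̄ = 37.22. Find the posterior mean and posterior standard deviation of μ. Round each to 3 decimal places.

Posterior mean ≈ 34.452; posterior SD ≈ 1.217

With known σ, the Normal prior is conjugate. Weight on the data is w = (n/σ²)/(n/σ² + 1/τ₀²) = 0.568958/(0.568958+0.106102) = 0.84283.
Posterior mean = w·x̄ + (1−w)·μ₀ = 0.84283·37.22 + 0.15717·19.61 = 34.452. Posterior variance = 1/(0.568958+0.106102) = 1.48135, so SD = 1.217.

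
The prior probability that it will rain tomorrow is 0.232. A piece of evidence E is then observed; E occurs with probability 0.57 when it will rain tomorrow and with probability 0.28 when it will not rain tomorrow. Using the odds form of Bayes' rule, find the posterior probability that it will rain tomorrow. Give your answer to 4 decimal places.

Prior odds = 0.232/(1−0.232) = 0.30208. In log-odds, ln(0.30208) = -1.1971.
Add log likelihood ratio: ln(2.0357) = 0.71085.
Posterior log-odds = -0.48621, so posterior odds = exp(-0.48621) = 0.61496. Converting, P(H|E) = 0.61496/1.6150 = 0.3808.

Posterior probability ≈ 0.3808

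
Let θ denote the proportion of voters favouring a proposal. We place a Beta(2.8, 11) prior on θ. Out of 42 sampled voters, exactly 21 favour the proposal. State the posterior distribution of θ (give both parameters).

Posterior: Beta(23.8, 32)

The binomial likelihood is conjugate to the Beta prior: with 21 successes and 21 failures, the posterior is Beta(2.8+21, 11+21) = Beta(23.8, 32).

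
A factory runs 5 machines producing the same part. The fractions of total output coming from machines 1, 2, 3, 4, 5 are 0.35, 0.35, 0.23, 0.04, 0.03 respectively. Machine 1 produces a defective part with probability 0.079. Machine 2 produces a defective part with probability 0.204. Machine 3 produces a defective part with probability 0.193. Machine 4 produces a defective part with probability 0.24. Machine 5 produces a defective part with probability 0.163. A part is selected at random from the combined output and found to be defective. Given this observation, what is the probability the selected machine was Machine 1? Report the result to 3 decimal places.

Posterior probability ≈ 0.175

P(defective|M1) = 0.079; P(defective|M2) = 0.204; P(defective|M3) = 0.193; P(defective|M4) = 0.24; P(defective|M5) = 0.163.
Prior × likelihood for each source: 0.35·0.079=0.02765, 0.35·0.204=0.07140, 0.23·0.193=0.04439, 0.04·0.24=0.009600, 0.03·0.163=0.004890. Summing gives P(defective) = 0.15793.
P(Machine 1 | defective) = 0.02765 / 0.15793 = 0.175.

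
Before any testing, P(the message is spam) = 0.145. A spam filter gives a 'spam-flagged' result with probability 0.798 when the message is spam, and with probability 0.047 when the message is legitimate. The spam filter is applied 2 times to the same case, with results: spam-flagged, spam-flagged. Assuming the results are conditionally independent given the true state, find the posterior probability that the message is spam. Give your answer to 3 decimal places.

With H the event that the message is spam, the joint likelihood of the observed sequence is P(data|H) = 0.798·0.798 = 0.63680 and P(data|¬H) = 0.047·0.047 = 0.0022090.
Bayes: P(H|data) = 0.145·0.63680 / (0.145·0.63680 + 0.855·0.0022090) = 0.092337/0.094225 = 0.9800.

Posterior P(H) ≈ 0.980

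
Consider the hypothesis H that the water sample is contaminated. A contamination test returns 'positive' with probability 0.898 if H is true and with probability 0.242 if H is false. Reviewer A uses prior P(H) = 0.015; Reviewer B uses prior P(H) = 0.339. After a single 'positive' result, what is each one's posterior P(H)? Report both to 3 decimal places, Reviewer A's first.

Reviewer A: 0.053; Reviewer B: 0.656

P('+'|H) = 0.898, P('+'|¬H) = 0.242.
Reviewer A: numerator 0.898·0.015 = 0.013470; evidence = 0.013470+0.242·0.985 = 0.25184; posterior = 0.053.
Reviewer B: numerator 0.898·0.339 = 0.30442; evidence = 0.30442+0.242·0.661 = 0.46438; posterior = 0.656.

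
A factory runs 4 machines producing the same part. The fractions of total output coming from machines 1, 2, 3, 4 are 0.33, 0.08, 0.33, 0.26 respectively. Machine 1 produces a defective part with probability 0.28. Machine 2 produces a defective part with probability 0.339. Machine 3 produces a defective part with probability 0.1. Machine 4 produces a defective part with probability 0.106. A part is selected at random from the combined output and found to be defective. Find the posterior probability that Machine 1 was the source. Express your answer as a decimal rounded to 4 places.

Posterior probability ≈ 0.5131

P(defective|M1) = 0.28; P(defective|M2) = 0.339; P(defective|M3) = 0.1; P(defective|M4) = 0.106.
Prior × likelihood for each source: 0.33·0.28=0.09240, 0.08·0.339=0.02712, 0.33·0.1=0.03300, 0.26·0.106=0.02756. Summing gives P(defective) = 0.18008.
P(Machine 1 | defective) = 0.09240 / 0.18008 = 0.5131.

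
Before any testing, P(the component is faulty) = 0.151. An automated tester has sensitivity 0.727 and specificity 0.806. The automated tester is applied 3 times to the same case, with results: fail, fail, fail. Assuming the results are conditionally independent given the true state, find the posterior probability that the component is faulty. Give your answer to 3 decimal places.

Posterior P(H) ≈ 0.903

Let H be the event that the component is faulty; start with P(H) = 0.151. P('fail'|H) = 0.727, P('fail'|¬H) = 0.194.
Update on result 1 ('fail'): P(H) ← 0.727·0.1510 / (0.727·0.1510 + 0.194·0.8490) = 0.10978/0.27448 = 0.3999.
Update on result 2 ('fail'): P(H) ← 0.727·0.3999 / (0.727·0.3999 + 0.194·0.6001) = 0.29076/0.40717 = 0.7141.
Update on result 3 ('fail'): P(H) ← 0.727·0.7141 / (0.727·0.7141 + 0.194·0.2859) = 0.51915/0.57461 = 0.9035.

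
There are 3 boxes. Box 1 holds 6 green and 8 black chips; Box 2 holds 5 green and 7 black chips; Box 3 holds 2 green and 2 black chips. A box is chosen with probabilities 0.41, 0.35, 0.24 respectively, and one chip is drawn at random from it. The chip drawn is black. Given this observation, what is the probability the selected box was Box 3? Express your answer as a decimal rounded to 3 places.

Posterior probability ≈ 0.215

P(black|Box 1) = 0.5714; P(black|Box 2) = 0.5833; P(black|Box 3) = 0.5.
Prior × likelihood for each source: 0.41·0.5714=0.2343, 0.35·0.5833=0.2042, 0.24·0.5=0.1200. Summing gives P(black) = 0.55845.
P(Box 3 | black) = 0.1200 / 0.55845 = 0.215.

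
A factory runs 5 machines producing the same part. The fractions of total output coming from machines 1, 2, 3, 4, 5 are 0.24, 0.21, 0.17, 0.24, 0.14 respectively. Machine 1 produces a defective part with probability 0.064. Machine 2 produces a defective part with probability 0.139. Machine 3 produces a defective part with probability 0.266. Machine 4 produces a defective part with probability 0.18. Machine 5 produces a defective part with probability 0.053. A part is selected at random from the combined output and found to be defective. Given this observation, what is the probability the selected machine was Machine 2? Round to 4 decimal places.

Tabulate prior·likelihood by source: [1] prior 0.24, lik 0.064, product 0.01536; [2] prior 0.21, lik 0.139, product 0.02919; [3] prior 0.17, lik 0.266, product 0.04522; [4] prior 0.24, lik 0.18, product 0.04320; [5] prior 0.14, lik 0.053, product 0.007420.
Normalizing constant = 0.14039; the posterior for Machine 2 is its product over the sum, 0.02919/0.14039 = 0.2079.

Posterior probability ≈ 0.2079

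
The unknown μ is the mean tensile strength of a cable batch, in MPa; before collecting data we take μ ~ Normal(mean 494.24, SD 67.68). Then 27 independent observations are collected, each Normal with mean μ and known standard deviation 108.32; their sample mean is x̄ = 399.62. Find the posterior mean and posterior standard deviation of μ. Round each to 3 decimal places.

Prior precision 1/τ₀² = 1/67.68² = 0.00021831; data precision n/σ² = 27/108.32² = 0.00230116.
Posterior precision = 0.00021831 + 0.00230116 = 0.00251947, giving posterior SD = 1/√0.00251947 = 19.923.
Posterior mean = (0.00021831·494.24 + 0.00230116·399.62) / 0.00251947 = 407.819.

Posterior mean ≈ 407.819; posterior SD ≈ 19.923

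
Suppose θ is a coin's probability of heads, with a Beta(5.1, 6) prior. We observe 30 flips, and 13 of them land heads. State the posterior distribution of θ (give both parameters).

Posterior: Beta(18.1, 23)

Observing 13 successes and 17 failures updates Beta(5.1, 6) by adding the success and failure counts to the two shape parameters: α = 5.1+13 = 18.1, β = 6+17 = 23.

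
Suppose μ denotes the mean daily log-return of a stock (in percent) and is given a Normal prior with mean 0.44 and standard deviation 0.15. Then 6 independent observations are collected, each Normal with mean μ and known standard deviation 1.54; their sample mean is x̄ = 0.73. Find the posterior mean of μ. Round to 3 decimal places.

Posterior mean ≈ 0.456

With known σ, the Normal prior is conjugate. Weight on the data is w = (n/σ²)/(n/σ² + 1/τ₀²) = 2.52994/(2.52994+44.4444) = 0.053858.
Posterior mean = w·x̄ + (1−w)·μ₀ = 0.053858·0.73 + 0.94614·0.44 = 0.456.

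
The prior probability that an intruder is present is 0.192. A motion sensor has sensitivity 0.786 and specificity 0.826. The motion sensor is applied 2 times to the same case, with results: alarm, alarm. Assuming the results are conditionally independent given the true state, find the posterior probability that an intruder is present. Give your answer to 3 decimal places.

With H the event that an intruder is present, the joint likelihood of the observed sequence is P(data|H) = 0.786·0.786 = 0.61780 and P(data|¬H) = 0.174·0.174 = 0.030276.
Bayes: P(H|data) = 0.192·0.61780 / (0.192·0.61780 + 0.808·0.030276) = 0.11862/0.14308 = 0.8290.

Posterior P(H) ≈ 0.829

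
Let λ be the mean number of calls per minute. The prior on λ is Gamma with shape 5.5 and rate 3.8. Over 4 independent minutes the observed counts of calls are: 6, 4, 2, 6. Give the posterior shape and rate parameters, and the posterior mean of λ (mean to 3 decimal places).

The Poisson likelihood adds the total count to the shape and the number of exposure periods to the rate. Here ∑xᵢ = 18 and n = 4, so shape 5.5→23.5 and rate 3.8→7.8.
Posterior mean = shape/rate = 23.5/7.8 = 3.013.

Posterior: Gamma(shape=23.5, rate=7.8); mean ≈ 3.013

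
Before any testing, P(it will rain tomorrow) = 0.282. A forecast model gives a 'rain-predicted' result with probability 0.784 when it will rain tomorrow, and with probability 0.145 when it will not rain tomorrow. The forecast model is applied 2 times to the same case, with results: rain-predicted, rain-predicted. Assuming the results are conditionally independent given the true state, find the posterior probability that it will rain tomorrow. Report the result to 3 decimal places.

Posterior P(H) ≈ 0.920

Let H be the event that it will rain tomorrow; start with P(H) = 0.282. P('rain-predicted'|H) = 0.784, P('rain-predicted'|¬H) = 0.145.
Update on result 1 ('rain-predicted'): P(H) ← 0.784·0.2820 / (0.784·0.2820 + 0.145·0.7180) = 0.22109/0.32520 = 0.6799.
Update on result 2 ('rain-predicted'): P(H) ← 0.784·0.6799 / (0.784·0.6799 + 0.145·0.3201) = 0.53301/0.57943 = 0.9199.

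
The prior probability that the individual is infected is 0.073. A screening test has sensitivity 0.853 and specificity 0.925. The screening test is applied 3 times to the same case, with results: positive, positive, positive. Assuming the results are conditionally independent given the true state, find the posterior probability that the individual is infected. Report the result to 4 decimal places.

With H the event that the individual is infected, the joint likelihood of the observed sequence is P(data|H) = 0.853·0.853·0.853 = 0.62065 and P(data|¬H) = 0.075·0.075·0.075 = 0.00042187.
Bayes: P(H|data) = 0.073·0.62065 / (0.073·0.62065 + 0.927·0.00042187) = 0.045307/0.045699 = 0.9914.

Posterior P(H) ≈ 0.9914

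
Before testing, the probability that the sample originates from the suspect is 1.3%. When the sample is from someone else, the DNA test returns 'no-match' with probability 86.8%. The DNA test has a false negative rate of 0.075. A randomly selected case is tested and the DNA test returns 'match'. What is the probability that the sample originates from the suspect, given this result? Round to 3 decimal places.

P(H | E) ≈ 0.084

Let H be the event that the sample originates from the suspect. P(H) = 0.013, so P(¬H) = 0.987. With E the 'match' result, P(E|H) = 0.925 and P(E|¬H) = 0.132.
P(E) = 0.925·0.013 + 0.132·0.987 = 0.012025 + 0.13028 = 0.14231.
By Bayes' theorem, P(H|E) = 0.012025 / 0.14231 = 0.084.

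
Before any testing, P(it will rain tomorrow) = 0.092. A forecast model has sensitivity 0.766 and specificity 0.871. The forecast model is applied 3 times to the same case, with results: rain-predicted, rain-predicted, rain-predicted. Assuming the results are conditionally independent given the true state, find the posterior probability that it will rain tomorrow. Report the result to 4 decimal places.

Posterior P(H) ≈ 0.9550

With H the event that it will rain tomorrow, the joint likelihood of the observed sequence is P(data|H) = 0.766·0.766·0.766 = 0.44946 and P(data|¬H) = 0.129·0.129·0.129 = 0.0021467.
Bayes: P(H|data) = 0.092·0.44946 / (0.092·0.44946 + 0.908·0.0021467) = 0.041350/0.043299 = 0.9550.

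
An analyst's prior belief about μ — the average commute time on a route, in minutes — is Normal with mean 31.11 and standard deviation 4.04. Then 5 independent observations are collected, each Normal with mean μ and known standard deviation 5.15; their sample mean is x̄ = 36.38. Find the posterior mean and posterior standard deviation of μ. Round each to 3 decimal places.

Posterior mean ≈ 35.087; posterior SD ≈ 2.001

With known σ, the Normal prior is conjugate. Weight on the data is w = (n/σ²)/(n/σ² + 1/τ₀²) = 0.188519/(0.188519+0.0612685) = 0.75472.
Posterior mean = w·x̄ + (1−w)·μ₀ = 0.75472·36.38 + 0.24528·31.11 = 35.087. Posterior variance = 1/(0.188519+0.0612685) = 4.00340, so SD = 2.001.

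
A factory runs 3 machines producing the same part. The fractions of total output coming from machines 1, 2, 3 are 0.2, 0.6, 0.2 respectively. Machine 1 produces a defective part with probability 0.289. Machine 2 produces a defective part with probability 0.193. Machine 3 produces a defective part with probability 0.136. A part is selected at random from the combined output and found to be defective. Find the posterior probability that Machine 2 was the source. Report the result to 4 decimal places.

P(defective|M1) = 0.289; P(defective|M2) = 0.193; P(defective|M3) = 0.136.
Prior × likelihood for each source: 0.2·0.289=0.05780, 0.6·0.193=0.1158, 0.2·0.136=0.02720. Summing gives P(defective) = 0.20080.
P(Machine 2 | defective) = 0.1158 / 0.20080 = 0.5767.

Posterior probability ≈ 0.5767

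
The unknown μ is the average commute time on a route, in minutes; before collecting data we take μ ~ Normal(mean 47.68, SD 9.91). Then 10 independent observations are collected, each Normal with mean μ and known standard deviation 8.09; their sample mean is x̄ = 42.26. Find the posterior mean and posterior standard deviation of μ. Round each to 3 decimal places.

Posterior mean ≈ 42.599; posterior SD ≈ 2.477

With known σ, the Normal prior is conjugate. Weight on the data is w = (n/σ²)/(n/σ² + 1/τ₀²) = 0.152793/(0.152793+0.0101825) = 0.93752.
Posterior mean = w·x̄ + (1−w)·μ₀ = 0.93752·42.26 + 0.062479·47.68 = 42.599. Posterior variance = 1/(0.152793+0.0101825) = 6.13590, so SD = 2.477.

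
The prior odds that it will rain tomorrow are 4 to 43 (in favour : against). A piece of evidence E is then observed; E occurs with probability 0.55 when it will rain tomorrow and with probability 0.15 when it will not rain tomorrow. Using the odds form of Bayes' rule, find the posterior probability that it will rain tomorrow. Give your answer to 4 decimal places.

Prior odds = 4/43 = 0.093023.
Likelihood ratio for E = 0.55/0.15 = 3.6667.
Posterior odds = prior odds × LR = 0.34109.
Posterior probability = odds/(1+odds) = 0.34109/1.3411 = 0.2543.

Posterior probability ≈ 0.2543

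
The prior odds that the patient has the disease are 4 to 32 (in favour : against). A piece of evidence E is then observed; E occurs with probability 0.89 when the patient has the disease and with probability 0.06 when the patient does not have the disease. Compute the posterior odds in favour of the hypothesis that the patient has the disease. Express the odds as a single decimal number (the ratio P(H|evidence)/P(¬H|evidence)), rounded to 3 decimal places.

Prior odds = 4/32 = 0.12500. In log-odds, ln(0.12500) = -2.0794.
Add log likelihood ratio: ln(14.833) = 2.6969.
Posterior log-odds = 0.61744, so posterior odds = exp(0.61744) = 1.8542.

Posterior odds ≈ 1.854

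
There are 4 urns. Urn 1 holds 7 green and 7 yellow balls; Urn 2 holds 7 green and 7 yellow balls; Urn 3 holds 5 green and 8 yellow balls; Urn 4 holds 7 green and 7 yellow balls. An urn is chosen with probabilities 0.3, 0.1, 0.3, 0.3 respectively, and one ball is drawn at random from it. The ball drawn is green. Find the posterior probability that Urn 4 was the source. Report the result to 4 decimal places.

Tabulate prior·likelihood by source: [1] prior 0.3, lik 0.5, product 0.1500; [2] prior 0.1, lik 0.5, product 0.05000; [3] prior 0.3, lik 0.3846, product 0.1154; [4] prior 0.3, lik 0.5, product 0.1500.
Normalizing constant = 0.46538; the posterior for Urn 4 is its product over the sum, 0.1500/0.46538 = 0.3223.

Posterior probability ≈ 0.3223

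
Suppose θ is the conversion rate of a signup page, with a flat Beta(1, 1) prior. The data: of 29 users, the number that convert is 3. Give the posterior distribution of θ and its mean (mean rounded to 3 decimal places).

The binomial likelihood is conjugate to the Beta prior: with 3 successes and 26 failures, the posterior is Beta(1+3, 1+26) = Beta(4, 27).
E[θ | data] = 4/(4+27) = 0.129.

Posterior: Beta(4, 27); mean ≈ 0.129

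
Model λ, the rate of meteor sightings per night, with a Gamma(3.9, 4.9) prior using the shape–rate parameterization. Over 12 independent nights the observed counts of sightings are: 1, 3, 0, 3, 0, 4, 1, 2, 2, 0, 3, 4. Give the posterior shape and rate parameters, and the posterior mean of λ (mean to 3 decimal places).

Posterior: Gamma(shape=26.9, rate=16.9); mean ≈ 1.592

Total count ∑xᵢ = 23 over n = 12 nights.
Gamma is conjugate to the Poisson likelihood: posterior is Gamma(shape = 3.9+23 = 26.9, rate = 4.9+12 = 16.9).
Posterior mean = shape/rate = 26.9/16.9 = 1.592.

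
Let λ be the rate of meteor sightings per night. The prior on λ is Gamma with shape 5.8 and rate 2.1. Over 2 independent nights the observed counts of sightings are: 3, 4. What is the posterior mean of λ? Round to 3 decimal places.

The Poisson likelihood adds the total count to the shape and the number of exposure periods to the rate. Here ∑xᵢ = 7 and n = 2, so shape 5.8→12.8 and rate 2.1→4.1.
Posterior mean = shape/rate = 12.8/4.1 = 3.122.

Posterior mean ≈ 3.122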